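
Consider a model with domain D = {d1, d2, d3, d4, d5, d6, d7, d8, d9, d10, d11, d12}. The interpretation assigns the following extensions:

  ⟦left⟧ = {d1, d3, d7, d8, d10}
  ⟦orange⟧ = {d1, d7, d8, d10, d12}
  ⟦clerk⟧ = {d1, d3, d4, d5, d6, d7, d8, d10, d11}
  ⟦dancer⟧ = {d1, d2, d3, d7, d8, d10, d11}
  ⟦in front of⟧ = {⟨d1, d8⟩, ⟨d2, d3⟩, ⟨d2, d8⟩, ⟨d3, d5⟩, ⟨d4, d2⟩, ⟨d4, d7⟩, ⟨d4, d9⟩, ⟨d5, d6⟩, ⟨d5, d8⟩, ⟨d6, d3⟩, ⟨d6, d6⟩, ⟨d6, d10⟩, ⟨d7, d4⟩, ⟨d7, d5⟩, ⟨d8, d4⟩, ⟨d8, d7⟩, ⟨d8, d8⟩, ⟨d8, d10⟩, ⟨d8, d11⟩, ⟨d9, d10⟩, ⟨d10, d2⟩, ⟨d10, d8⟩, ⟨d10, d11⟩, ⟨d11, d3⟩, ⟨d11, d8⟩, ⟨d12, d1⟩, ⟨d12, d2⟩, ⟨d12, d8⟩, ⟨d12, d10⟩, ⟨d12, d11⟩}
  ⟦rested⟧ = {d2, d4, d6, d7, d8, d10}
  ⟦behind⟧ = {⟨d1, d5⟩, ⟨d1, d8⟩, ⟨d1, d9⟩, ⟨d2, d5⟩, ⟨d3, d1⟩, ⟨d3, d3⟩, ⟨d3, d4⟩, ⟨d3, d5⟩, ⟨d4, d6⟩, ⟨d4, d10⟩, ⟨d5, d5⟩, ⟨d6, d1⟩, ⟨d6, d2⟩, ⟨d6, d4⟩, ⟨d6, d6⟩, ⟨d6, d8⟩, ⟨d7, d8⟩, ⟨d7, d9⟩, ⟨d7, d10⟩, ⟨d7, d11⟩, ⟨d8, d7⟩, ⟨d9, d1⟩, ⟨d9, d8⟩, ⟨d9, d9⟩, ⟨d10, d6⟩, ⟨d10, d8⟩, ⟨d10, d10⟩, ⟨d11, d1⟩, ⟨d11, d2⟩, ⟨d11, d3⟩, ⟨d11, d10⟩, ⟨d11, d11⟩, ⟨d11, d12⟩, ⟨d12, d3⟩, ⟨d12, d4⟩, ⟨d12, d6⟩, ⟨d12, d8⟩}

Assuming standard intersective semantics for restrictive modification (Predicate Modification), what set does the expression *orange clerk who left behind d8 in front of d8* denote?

{d1, d10}

⟦who left⟧ = ⟦left⟧ = {d1, d3, d7, d8, d10}
⟦behind d8⟧ = {x : ⟨x, d8⟩ ∈ ⟦behind⟧} = {d1, d6, d7, d9, d10, d12}
⟦in front of d8⟧ = {x : ⟨x, d8⟩ ∈ ⟦in front of⟧} = {d1, d2, d5, d8, d10, d11, d12}
⟦clerk⟧ = {d1, d3, d4, d5, d6, d7, d8, d10, d11}
… ∩ ⟦who left⟧ = {d1, d3, d4, d5, d6, d7, d8, d10, d11} ∩ {d1, d3, d7, d8, d10} = {d1, d3, d7, d8, d10}
… ∩ ⟦behind d8⟧ = {d1, d3, d7, d8, d10} ∩ {d1, d6, d7, d9, d10, d12} = {d1, d7, d10}
… ∩ ⟦in front of d8⟧ = {d1, d7, d10} ∩ {d1, d2, d5, d8, d10, d11, d12} = {d1, d10}
… ∩ ⟦orange⟧ = {d1, d10} ∩ {d1, d7, d8, d10, d12} = {d1, d10}
So ⟦orange clerk who left behind d8 in front of d8⟧ = {d1, d10}.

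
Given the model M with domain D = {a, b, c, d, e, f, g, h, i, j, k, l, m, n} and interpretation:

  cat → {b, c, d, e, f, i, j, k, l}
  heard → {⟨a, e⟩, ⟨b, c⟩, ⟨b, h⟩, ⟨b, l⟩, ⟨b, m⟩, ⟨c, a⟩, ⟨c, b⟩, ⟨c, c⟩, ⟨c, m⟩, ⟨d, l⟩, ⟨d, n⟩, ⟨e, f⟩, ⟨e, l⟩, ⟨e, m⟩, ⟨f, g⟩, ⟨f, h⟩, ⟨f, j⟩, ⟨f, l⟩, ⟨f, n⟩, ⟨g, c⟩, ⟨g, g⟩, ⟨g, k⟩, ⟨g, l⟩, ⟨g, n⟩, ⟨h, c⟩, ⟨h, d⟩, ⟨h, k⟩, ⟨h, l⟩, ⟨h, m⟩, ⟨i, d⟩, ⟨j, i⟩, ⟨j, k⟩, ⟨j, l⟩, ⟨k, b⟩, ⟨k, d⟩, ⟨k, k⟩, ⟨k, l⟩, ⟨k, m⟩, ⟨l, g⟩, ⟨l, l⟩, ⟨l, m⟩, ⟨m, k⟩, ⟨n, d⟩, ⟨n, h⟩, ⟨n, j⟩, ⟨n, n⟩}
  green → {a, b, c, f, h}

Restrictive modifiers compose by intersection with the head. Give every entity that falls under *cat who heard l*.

{b, d, e, f, j, k, l}

⟦who heard l⟧ = {x : ⟨x, l⟩ ∈ ⟦heard⟧} = {b, d, e, f, g, h, j, k, l}
⟦cat⟧ = {b, c, d, e, f, i, j, k, l}
… ∩ ⟦who heard l⟧ = {b, c, d, e, f, i, j, k, l} ∩ {b, d, e, f, g, h, j, k, l} = {b, d, e, f, j, k, l}
So ⟦cat who heard l⟧ = {b, d, e, f, j, k, l}.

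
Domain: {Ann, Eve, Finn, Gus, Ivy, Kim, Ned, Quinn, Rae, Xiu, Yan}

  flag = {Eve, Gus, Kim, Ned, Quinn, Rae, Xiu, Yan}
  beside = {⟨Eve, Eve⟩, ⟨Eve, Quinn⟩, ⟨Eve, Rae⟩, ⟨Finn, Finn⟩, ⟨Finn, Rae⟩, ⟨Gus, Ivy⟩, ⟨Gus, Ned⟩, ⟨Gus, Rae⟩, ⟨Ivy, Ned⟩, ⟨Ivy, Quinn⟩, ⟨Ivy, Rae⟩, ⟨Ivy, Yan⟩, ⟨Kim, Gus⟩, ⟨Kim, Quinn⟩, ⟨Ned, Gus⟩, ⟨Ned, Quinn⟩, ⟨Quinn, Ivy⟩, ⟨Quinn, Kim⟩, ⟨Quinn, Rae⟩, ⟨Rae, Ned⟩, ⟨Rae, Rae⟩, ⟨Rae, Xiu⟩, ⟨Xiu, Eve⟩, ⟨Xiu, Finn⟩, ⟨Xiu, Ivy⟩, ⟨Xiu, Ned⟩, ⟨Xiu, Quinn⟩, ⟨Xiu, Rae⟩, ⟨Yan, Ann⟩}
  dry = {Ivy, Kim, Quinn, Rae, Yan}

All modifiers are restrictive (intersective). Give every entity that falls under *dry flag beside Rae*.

⟦beside Rae⟧ = {x : ⟨x, Rae⟩ ∈ ⟦beside⟧} = {Eve, Finn, Gus, Ivy, Quinn, Rae, Xiu}
⟦flag⟧ = {Eve, Gus, Kim, Ned, Quinn, Rae, Xiu, Yan}
… ∩ ⟦beside Rae⟧ = {Eve, Gus, Kim, Ned, Quinn, Rae, Xiu, Yan} ∩ {Eve, Finn, Gus, Ivy, Quinn, Rae, Xiu} = {Eve, Gus, Quinn, Rae, Xiu}
… ∩ ⟦dry⟧ = {Eve, Gus, Quinn, Rae, Xiu} ∩ {Ivy, Kim, Quinn, Rae, Yan} = {Quinn, Rae}
So ⟦dry flag beside Rae⟧ = {Quinn, Rae}.

{Quinn, Rae}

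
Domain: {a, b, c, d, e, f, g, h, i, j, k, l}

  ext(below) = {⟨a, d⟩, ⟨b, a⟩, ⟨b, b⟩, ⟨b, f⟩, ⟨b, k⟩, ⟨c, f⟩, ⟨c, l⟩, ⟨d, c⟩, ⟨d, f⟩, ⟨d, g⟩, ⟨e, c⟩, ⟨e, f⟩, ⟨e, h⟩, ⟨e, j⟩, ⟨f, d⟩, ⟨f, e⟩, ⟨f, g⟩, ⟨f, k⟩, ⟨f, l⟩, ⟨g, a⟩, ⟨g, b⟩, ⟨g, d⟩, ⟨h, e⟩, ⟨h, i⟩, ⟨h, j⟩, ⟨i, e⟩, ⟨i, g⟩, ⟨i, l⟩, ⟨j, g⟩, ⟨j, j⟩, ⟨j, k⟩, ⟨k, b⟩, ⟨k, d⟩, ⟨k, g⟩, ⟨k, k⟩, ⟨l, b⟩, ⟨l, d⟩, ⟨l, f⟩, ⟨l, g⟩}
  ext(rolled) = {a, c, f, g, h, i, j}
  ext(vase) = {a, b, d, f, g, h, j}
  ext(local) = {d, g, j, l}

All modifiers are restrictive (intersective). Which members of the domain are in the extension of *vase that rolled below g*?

⟦that rolled⟧ = ⟦rolled⟧ = {a, c, f, g, h, i, j}
⟦below g⟧ = {x : ⟨x, g⟩ ∈ ⟦below⟧} = {d, f, i, j, k, l}
⟦vase⟧ = {a, b, d, f, g, h, j}
… ∩ ⟦that rolled⟧ = {a, b, d, f, g, h, j} ∩ {a, c, f, g, h, i, j} = {a, f, g, h, j}
… ∩ ⟦below g⟧ = {a, f, g, h, j} ∩ {d, f, i, j, k, l} = {f, j}
So ⟦vase that rolled below g⟧ = {f, j}.

{f, j}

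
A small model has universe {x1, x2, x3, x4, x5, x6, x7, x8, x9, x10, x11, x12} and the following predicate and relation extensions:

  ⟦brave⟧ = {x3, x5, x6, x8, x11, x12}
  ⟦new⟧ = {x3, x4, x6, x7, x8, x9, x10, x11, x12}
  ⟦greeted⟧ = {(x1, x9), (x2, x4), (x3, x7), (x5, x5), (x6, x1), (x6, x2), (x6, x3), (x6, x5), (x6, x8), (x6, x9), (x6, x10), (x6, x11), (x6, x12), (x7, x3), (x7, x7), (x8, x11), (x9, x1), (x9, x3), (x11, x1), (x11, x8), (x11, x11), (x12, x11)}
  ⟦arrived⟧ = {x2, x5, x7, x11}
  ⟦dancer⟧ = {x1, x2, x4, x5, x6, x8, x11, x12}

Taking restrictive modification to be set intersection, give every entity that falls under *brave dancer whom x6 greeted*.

{x5, x8, x11, x12}

⟦whom x6 greeted⟧ = {x : ⟨x6, x⟩ ∈ ⟦greeted⟧} = {x1, x2, x3, x5, x8, x9, x10, x11, x12}
⟦dancer⟧ = {x1, x2, x4, x5, x6, x8, x11, x12}
… ∩ ⟦whom x6 greeted⟧ = {x1, x2, x4, x5, x6, x8, x11, x12} ∩ {x1, x2, x3, x5, x8, x9, x10, x11, x12} = {x1, x2, x5, x8, x11, x12}
… ∩ ⟦brave⟧ = {x1, x2, x5, x8, x11, x12} ∩ {x3, x5, x6, x8, x11, x12} = {x5, x8, x11, x12}
So ⟦brave dancer whom x6 greeted⟧ = {x5, x8, x11, x12}.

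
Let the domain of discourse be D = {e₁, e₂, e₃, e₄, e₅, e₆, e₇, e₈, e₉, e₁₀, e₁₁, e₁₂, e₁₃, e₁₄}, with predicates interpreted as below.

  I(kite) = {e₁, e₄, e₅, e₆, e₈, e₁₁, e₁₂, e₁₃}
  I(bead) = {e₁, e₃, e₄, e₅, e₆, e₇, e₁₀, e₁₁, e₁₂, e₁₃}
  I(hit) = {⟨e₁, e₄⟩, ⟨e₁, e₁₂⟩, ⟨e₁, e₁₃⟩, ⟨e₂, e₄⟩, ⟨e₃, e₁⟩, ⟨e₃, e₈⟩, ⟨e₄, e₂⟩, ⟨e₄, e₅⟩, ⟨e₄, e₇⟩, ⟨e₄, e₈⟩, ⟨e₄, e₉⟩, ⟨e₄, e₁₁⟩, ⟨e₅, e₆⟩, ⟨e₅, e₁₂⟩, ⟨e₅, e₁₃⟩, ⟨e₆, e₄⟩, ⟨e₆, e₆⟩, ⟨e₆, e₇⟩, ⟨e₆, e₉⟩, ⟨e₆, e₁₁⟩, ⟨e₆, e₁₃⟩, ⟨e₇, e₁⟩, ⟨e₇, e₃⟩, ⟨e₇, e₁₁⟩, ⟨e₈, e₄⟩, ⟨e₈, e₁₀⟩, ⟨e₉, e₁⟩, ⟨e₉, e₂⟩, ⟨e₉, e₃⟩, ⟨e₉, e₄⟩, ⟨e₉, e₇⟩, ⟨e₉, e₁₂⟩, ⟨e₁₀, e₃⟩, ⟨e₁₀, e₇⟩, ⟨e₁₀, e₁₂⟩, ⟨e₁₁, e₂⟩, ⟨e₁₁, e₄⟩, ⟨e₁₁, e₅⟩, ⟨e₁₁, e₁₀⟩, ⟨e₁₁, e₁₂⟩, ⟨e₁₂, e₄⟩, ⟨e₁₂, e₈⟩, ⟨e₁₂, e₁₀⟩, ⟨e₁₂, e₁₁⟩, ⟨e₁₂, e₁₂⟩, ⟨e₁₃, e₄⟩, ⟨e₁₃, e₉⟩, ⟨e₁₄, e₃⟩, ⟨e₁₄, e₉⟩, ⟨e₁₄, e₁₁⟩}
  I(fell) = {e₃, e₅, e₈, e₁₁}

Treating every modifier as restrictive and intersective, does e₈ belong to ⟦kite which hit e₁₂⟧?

no

⟦which hit e₁₂⟧ = {x : ⟨x, e₁₂⟩ ∈ ⟦hit⟧} = {e₁, e₅, e₉, e₁₀, e₁₁, e₁₂}
⟦kite⟧ = {e₁, e₄, e₅, e₆, e₈, e₁₁, e₁₂, e₁₃}
… ∩ ⟦which hit e₁₂⟧ = {e₁, e₄, e₅, e₆, e₈, e₁₁, e₁₂, e₁₃} ∩ {e₁, e₅, e₉, e₁₀, e₁₁, e₁₂} = {e₁, e₅, e₁₁, e₁₂}
⟦kite which hit e₁₂⟧ = {e₁, e₅, e₁₁, e₁₂}; e₈ ∉ this set.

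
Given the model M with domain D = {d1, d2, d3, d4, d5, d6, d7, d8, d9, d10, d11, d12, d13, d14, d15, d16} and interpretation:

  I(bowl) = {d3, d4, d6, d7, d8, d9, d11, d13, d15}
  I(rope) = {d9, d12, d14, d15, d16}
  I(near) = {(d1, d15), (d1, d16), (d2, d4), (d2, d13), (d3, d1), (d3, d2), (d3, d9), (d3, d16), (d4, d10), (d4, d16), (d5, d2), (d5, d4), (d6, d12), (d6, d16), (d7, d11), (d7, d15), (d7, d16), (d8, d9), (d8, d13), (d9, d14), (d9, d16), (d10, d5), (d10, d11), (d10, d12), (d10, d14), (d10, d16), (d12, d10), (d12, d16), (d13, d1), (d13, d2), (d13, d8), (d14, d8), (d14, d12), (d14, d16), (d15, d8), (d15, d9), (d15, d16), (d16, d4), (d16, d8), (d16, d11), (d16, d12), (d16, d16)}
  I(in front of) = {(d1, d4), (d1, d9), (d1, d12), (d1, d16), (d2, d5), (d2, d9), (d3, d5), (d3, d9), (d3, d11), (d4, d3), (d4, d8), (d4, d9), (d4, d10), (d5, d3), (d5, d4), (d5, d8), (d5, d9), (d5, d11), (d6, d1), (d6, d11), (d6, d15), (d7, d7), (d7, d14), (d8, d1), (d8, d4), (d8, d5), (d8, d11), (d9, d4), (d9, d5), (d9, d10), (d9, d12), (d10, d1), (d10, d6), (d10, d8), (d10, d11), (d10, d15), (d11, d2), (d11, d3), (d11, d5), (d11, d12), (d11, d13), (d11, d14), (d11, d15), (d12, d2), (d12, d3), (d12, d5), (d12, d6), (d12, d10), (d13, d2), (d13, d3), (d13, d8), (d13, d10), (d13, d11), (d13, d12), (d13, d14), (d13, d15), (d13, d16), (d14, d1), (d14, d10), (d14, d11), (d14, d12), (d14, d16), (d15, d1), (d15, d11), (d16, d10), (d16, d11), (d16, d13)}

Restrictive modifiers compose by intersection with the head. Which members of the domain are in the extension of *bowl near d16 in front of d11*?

{d3, d6, d15}

⟦near d16⟧ = {x : ⟨x, d16⟩ ∈ ⟦near⟧} = {d1, d3, d4, d6, d7, d9, d10, d12, d14, d15, d16}
⟦in front of d11⟧ = {x : ⟨x, d11⟩ ∈ ⟦in front of⟧} = {d3, d5, d6, d8, d10, d13, d14, d15, d16}
⟦bowl⟧ = {d3, d4, d6, d7, d8, d9, d11, d13, d15}
… ∩ ⟦near d16⟧ = {d3, d4, d6, d7, d8, d9, d11, d13, d15} ∩ {d1, d3, d4, d6, d7, d9, d10, d12, d14, d15, d16} = {d3, d4, d6, d7, d9, d15}
… ∩ ⟦in front of d11⟧ = {d3, d4, d6, d7, d9, d15} ∩ {d3, d5, d6, d8, d10, d13, d14, d15, d16} = {d3, d6, d15}
So ⟦bowl near d16 in front of d11⟧ = {d3, d6, d15}.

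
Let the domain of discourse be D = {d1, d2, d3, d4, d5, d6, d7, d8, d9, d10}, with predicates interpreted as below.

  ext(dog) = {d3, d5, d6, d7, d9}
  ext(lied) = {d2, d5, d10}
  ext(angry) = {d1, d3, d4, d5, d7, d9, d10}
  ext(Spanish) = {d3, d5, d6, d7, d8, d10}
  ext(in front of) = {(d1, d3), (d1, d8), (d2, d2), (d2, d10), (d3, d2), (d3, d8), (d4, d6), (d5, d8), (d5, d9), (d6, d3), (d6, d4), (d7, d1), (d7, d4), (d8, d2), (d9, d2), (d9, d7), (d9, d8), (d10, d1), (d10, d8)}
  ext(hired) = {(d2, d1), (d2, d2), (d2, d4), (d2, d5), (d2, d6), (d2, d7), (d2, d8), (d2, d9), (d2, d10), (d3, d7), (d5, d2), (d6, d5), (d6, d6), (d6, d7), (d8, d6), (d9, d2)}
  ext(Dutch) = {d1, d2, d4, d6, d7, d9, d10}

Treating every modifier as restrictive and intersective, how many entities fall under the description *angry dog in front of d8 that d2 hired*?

2

⟦in front of d8⟧ = {x : ⟨x, d8⟩ ∈ ⟦in front of⟧} = {d1, d3, d5, d9, d10}
⟦that d2 hired⟧ = {x : ⟨d2, x⟩ ∈ ⟦hired⟧} = {d1, d2, d4, d5, d6, d7, d8, d9, d10}
⟦dog⟧ = {d3, d5, d6, d7, d9}
… ∩ ⟦in front of d8⟧ = {d3, d5, d6, d7, d9} ∩ {d1, d3, d5, d9, d10} = {d3, d5, d9}
… ∩ ⟦that d2 hired⟧ = {d3, d5, d9} ∩ {d1, d2, d4, d5, d6, d7, d8, d9, d10} = {d5, d9}
… ∩ ⟦angry⟧ = {d5, d9} ∩ {d1, d3, d4, d5, d7, d9, d10} = {d5, d9}
⟦angry dog in front of d8 that d2 hired⟧ = {d5, d9}, so the cardinality is 2.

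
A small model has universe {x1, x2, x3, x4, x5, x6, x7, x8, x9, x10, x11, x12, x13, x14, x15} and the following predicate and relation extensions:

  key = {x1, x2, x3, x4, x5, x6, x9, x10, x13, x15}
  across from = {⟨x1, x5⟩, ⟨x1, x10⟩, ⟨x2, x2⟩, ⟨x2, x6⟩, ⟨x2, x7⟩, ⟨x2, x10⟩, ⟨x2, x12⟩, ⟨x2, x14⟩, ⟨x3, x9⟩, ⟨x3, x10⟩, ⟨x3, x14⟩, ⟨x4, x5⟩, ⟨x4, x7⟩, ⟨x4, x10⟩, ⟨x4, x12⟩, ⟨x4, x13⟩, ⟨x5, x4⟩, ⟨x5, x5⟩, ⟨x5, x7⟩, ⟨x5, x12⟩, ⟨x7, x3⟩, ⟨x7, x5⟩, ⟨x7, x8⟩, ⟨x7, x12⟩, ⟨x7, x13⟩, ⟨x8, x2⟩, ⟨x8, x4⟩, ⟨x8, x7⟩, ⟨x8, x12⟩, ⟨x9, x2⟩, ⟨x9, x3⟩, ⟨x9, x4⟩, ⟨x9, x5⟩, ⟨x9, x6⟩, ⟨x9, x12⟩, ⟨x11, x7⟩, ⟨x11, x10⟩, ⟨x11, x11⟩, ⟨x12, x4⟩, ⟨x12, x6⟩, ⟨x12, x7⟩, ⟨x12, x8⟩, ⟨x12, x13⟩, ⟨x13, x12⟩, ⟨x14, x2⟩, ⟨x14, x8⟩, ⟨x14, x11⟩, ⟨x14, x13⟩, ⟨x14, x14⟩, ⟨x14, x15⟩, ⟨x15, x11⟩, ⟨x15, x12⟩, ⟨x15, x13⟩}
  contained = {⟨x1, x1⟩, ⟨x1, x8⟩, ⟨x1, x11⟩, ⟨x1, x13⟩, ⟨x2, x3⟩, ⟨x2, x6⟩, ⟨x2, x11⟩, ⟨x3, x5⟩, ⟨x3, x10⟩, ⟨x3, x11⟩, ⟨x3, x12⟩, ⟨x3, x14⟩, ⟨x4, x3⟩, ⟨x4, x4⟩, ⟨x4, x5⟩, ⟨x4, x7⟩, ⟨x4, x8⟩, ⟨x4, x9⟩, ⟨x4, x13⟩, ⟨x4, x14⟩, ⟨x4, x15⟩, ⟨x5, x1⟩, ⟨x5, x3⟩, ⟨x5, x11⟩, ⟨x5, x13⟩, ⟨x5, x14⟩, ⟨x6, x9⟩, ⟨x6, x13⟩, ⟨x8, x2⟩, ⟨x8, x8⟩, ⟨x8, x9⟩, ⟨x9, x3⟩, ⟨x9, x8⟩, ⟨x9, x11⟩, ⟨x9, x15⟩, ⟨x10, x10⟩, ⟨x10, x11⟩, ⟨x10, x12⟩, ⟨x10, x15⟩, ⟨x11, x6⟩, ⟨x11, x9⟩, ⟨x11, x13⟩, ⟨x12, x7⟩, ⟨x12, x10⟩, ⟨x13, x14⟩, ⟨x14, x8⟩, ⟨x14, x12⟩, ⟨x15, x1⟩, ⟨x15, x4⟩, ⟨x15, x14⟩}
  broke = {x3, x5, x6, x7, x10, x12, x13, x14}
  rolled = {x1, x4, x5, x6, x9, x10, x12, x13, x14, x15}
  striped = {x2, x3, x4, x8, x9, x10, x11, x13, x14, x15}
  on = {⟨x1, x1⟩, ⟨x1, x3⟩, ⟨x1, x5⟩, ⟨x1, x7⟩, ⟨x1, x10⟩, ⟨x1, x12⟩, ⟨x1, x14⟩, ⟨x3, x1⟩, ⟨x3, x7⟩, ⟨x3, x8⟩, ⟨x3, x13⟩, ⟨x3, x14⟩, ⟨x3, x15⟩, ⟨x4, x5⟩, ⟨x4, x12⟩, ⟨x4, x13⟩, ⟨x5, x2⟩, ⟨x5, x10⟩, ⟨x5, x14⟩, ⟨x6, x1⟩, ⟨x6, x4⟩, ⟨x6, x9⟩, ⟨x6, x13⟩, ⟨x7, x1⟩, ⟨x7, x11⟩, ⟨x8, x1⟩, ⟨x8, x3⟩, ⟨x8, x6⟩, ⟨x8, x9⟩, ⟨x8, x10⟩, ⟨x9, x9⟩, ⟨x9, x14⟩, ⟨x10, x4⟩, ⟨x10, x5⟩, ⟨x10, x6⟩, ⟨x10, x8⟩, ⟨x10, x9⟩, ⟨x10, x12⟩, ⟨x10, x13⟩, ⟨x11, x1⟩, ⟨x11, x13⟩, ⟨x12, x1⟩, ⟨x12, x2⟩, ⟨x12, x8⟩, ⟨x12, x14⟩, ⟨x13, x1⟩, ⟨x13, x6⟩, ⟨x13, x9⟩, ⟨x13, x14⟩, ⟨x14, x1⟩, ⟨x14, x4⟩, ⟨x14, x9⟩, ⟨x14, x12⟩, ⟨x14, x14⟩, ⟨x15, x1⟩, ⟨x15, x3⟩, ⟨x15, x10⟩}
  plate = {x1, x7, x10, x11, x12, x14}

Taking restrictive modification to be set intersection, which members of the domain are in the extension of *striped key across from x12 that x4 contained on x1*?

⟦across from x12⟧ = {x : ⟨x, x12⟩ ∈ ⟦across from⟧} = {x2, x4, x5, x7, x8, x9, x13, x15}
⟦that x4 contained⟧ = {x : ⟨x4, x⟩ ∈ ⟦contained⟧} = {x3, x4, x5, x7, x8, x9, x13, x14, x15}
⟦on x1⟧ = {x : ⟨x, x1⟩ ∈ ⟦on⟧} = {x1, x3, x6, x7, x8, x11, x12, x13, x14, x15}
⟦key⟧ = {x1, x2, x3, x4, x5, x6, x9, x10, x13, x15}
… ∩ ⟦across from x12⟧ = {x1, x2, x3, x4, x5, x6, x9, x10, x13, x15} ∩ {x2, x4, x5, x7, x8, x9, x13, x15} = {x2, x4, x5, x9, x13, x15}
… ∩ ⟦that x4 contained⟧ = {x2, x4, x5, x9, x13, x15} ∩ {x3, x4, x5, x7, x8, x9, x13, x14, x15} = {x4, x5, x9, x13, x15}
… ∩ ⟦on x1⟧ = {x4, x5, x9, x13, x15} ∩ {x1, x3, x6, x7, x8, x11, x12, x13, x14, x15} = {x13, x15}
… ∩ ⟦striped⟧ = {x13, x15} ∩ {x2, x3, x4, x8, x9, x10, x11, x13, x14, x15} = {x13, x15}
So ⟦striped key across from x12 that x4 contained on x1⟧ = {x13, x15}.

{x13, x15}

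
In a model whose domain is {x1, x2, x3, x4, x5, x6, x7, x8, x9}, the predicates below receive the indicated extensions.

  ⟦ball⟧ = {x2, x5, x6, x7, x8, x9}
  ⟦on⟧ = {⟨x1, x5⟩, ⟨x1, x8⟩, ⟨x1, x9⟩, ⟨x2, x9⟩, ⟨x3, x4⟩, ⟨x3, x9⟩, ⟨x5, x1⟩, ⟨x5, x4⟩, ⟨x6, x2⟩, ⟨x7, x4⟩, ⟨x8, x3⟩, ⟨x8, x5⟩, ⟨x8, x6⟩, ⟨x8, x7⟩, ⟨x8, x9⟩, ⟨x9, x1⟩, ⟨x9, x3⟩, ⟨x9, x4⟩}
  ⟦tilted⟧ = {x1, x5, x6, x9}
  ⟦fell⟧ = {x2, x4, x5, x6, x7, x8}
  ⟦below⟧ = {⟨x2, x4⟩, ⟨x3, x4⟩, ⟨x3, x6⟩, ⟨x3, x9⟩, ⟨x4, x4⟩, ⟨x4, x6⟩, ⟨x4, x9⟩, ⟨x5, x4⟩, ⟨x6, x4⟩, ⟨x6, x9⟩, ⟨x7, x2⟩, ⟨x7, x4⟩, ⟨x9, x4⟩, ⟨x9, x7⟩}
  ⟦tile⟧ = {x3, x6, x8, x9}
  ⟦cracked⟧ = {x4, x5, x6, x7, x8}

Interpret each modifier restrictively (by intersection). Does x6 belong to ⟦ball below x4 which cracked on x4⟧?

⟦below x4⟧ = {x : ⟨x, x4⟩ ∈ ⟦below⟧} = {x2, x3, x4, x5, x6, x7, x9}
⟦which cracked⟧ = ⟦cracked⟧ = {x4, x5, x6, x7, x8}
⟦on x4⟧ = {x : ⟨x, x4⟩ ∈ ⟦on⟧} = {x3, x5, x7, x9}
⟦ball⟧ = {x2, x5, x6, x7, x8, x9}
… ∩ ⟦below x4⟧ = {x2, x5, x6, x7, x8, x9} ∩ {x2, x3, x4, x5, x6, x7, x9} = {x2, x5, x6, x7, x9}
… ∩ ⟦which cracked⟧ = {x2, x5, x6, x7, x9} ∩ {x4, x5, x6, x7, x8} = {x5, x6, x7}
… ∩ ⟦on x4⟧ = {x5, x6, x7} ∩ {x3, x5, x7, x9} = {x5, x7}
⟦ball below x4 which cracked on x4⟧ = {x5, x7}; x6 ∉ this set.

no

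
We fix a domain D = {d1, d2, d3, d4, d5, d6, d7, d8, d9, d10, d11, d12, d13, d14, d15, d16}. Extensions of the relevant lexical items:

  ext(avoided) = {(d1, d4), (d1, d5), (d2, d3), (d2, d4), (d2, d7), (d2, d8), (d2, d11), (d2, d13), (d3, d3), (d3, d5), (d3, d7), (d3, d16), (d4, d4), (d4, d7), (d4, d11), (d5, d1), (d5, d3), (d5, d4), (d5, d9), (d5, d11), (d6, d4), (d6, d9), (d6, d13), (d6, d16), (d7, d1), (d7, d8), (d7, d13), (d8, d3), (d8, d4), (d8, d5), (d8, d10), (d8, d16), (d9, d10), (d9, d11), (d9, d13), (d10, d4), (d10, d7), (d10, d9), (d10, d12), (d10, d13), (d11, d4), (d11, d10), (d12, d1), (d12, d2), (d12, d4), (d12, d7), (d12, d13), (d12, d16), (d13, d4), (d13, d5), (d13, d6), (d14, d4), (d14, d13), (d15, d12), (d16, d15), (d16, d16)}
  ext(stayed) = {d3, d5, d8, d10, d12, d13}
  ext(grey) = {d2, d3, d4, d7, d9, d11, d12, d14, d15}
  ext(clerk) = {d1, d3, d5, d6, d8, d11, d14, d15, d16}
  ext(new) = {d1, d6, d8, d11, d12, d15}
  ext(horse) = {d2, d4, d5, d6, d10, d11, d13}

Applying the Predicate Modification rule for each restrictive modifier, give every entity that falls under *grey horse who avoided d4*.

⟦who avoided d4⟧ = {x : ⟨x, d4⟩ ∈ ⟦avoided⟧} = {d1, d2, d4, d5, d6, d8, d10, d11, d12, d13, d14}
⟦horse⟧ = {d2, d4, d5, d6, d10, d11, d13}
… ∩ ⟦who avoided d4⟧ = {d2, d4, d5, d6, d10, d11, d13} ∩ {d1, d2, d4, d5, d6, d8, d10, d11, d12, d13, d14} = {d2, d4, d5, d6, d10, d11, d13}
… ∩ ⟦grey⟧ = {d2, d4, d5, d6, d10, d11, d13} ∩ {d2, d3, d4, d7, d9, d11, d12, d14, d15} = {d2, d4, d11}
So ⟦grey horse who avoided d4⟧ = {d2, d4, d11}.

{d2, d4, d11}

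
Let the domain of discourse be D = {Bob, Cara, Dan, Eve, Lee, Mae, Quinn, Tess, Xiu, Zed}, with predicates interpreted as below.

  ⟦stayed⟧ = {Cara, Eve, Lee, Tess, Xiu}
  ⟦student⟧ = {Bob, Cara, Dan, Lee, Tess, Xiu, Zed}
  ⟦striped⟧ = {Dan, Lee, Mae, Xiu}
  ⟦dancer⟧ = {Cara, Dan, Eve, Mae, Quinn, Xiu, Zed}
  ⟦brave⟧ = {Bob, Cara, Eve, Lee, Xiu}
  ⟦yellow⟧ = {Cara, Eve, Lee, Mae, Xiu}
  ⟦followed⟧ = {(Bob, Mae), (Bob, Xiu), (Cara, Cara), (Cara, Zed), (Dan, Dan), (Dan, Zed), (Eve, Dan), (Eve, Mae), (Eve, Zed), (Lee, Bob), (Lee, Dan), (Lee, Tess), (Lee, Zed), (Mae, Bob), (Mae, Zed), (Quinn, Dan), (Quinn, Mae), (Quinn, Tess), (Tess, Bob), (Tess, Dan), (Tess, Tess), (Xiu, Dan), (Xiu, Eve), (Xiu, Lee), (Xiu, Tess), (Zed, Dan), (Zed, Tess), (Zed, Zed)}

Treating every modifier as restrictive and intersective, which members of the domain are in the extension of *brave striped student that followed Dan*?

⟦that followed Dan⟧ = {x : ⟨x, Dan⟩ ∈ ⟦followed⟧} = {Dan, Eve, Lee, Quinn, Tess, Xiu, Zed}
⟦student⟧ = {Bob, Cara, Dan, Lee, Tess, Xiu, Zed}
… ∩ ⟦that followed Dan⟧ = {Bob, Cara, Dan, Lee, Tess, Xiu, Zed} ∩ {Dan, Eve, Lee, Quinn, Tess, Xiu, Zed} = {Dan, Lee, Tess, Xiu, Zed}
… ∩ ⟦brave⟧ = {Dan, Lee, Tess, Xiu, Zed} ∩ {Bob, Cara, Eve, Lee, Xiu} = {Lee, Xiu}
… ∩ ⟦striped⟧ = {Lee, Xiu} ∩ {Dan, Lee, Mae, Xiu} = {Lee, Xiu}
So ⟦brave striped student that followed Dan⟧ = {Lee, Xiu}.

{Lee, Xiu}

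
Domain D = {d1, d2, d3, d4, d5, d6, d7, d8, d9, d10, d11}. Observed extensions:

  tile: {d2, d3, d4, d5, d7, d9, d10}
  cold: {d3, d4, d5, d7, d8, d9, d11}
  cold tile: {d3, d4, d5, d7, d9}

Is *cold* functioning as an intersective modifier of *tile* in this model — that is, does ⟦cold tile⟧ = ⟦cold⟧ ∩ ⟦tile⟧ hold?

⟦cold⟧ ∩ ⟦tile⟧ = {d3, d4, d5, d7, d8, d9, d11} ∩ {d2, d3, d4, d5, d7, d9, d10} = {d3, d4, d5, d7, d9}
Observed ⟦cold tile⟧ = {d3, d4, d5, d7, d9}.
These coincide, so the modifier is intersective here.

yes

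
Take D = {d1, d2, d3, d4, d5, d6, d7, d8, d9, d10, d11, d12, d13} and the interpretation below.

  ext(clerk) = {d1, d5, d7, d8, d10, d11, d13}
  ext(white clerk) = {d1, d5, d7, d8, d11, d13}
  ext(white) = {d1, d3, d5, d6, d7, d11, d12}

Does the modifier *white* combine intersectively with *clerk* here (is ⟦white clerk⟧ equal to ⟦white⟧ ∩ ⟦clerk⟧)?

⟦white⟧ ∩ ⟦clerk⟧ = {d1, d3, d5, d6, d7, d11, d12} ∩ {d1, d5, d7, d8, d10, d11, d13} = {d1, d5, d7, d11}
Observed ⟦white clerk⟧ = {d1, d5, d7, d8, d11, d13}.
These differ, so the modifier is not intersective in this model.

no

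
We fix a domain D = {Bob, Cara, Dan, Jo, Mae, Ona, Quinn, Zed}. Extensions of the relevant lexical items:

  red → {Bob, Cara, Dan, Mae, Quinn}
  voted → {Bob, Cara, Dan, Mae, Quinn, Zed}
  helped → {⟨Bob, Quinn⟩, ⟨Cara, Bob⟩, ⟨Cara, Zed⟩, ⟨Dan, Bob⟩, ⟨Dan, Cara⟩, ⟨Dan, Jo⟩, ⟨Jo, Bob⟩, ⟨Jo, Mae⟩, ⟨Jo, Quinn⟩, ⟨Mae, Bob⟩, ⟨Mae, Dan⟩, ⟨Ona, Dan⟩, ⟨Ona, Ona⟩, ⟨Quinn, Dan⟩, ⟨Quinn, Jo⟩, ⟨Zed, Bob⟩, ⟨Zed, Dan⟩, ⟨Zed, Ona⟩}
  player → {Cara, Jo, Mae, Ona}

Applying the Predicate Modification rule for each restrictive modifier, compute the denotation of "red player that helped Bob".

⟦that helped Bob⟧ = {x : ⟨x, Bob⟩ ∈ ⟦helped⟧} = {Cara, Dan, Jo, Mae, Zed}
⟦player⟧ = {Cara, Jo, Mae, Ona}
… ∩ ⟦that helped Bob⟧ = {Cara, Jo, Mae, Ona} ∩ {Cara, Dan, Jo, Mae, Zed} = {Cara, Jo, Mae}
… ∩ ⟦red⟧ = {Cara, Jo, Mae} ∩ {Bob, Cara, Dan, Mae, Quinn} = {Cara, Mae}
So ⟦red player that helped Bob⟧ = {Cara, Mae}.

{Cara, Mae}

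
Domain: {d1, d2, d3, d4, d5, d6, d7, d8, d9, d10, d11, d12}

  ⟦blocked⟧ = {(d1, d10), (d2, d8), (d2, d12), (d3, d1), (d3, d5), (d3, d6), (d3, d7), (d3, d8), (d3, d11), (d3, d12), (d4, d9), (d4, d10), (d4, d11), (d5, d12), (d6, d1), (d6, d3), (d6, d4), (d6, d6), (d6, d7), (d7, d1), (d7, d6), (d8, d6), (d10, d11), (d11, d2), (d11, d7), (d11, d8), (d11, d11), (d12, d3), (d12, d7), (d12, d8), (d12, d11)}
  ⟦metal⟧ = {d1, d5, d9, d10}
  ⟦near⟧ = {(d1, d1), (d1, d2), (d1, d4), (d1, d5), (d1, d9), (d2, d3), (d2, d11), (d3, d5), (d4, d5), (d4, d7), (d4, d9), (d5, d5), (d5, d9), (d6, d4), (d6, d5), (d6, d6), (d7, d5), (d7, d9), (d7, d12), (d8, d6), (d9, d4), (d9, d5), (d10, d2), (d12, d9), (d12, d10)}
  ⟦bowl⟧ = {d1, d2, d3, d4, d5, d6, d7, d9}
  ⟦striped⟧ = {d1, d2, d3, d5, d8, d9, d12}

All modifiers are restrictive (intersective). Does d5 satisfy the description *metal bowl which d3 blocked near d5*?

⟦which d3 blocked⟧ = {x : ⟨d3, x⟩ ∈ ⟦blocked⟧} = {d1, d5, d6, d7, d8, d11, d12}
⟦near d5⟧ = {x : ⟨x, d5⟩ ∈ ⟦near⟧} = {d1, d3, d4, d5, d6, d7, d9}
⟦bowl⟧ = {d1, d2, d3, d4, d5, d6, d7, d9}
… ∩ ⟦which d3 blocked⟧ = {d1, d2, d3, d4, d5, d6, d7, d9} ∩ {d1, d5, d6, d7, d8, d11, d12} = {d1, d5, d6, d7}
… ∩ ⟦near d5⟧ = {d1, d5, d6, d7} ∩ {d1, d3, d4, d5, d6, d7, d9} = {d1, d5, d6, d7}
… ∩ ⟦metal⟧ = {d1, d5, d6, d7} ∩ {d1, d5, d9, d10} = {d1, d5}
⟦metal bowl which d3 blocked near d5⟧ = {d1, d5}; d5 ∈ this set.

yes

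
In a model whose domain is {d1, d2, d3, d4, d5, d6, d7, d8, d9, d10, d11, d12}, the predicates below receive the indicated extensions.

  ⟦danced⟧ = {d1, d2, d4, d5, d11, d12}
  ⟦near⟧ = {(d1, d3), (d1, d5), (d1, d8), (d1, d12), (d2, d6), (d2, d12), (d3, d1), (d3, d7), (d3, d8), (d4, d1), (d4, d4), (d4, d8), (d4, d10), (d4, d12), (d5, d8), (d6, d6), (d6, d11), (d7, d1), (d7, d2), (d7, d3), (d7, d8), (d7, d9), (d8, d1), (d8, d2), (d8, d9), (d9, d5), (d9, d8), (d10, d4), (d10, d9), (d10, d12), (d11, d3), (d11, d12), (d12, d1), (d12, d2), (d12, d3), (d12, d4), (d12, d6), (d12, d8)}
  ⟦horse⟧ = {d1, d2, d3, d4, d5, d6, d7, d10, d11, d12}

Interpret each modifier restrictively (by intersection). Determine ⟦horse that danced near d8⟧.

⟦that danced⟧ = ⟦danced⟧ = {d1, d2, d4, d5, d11, d12}
⟦near d8⟧ = {x : ⟨x, d8⟩ ∈ ⟦near⟧} = {d1, d3, d4, d5, d7, d9, d12}
⟦horse⟧ = {d1, d2, d3, d4, d5, d6, d7, d10, d11, d12}
… ∩ ⟦that danced⟧ = {d1, d2, d3, d4, d5, d6, d7, d10, d11, d12} ∩ {d1, d2, d4, d5, d11, d12} = {d1, d2, d4, d5, d11, d12}
… ∩ ⟦near d8⟧ = {d1, d2, d4, d5, d11, d12} ∩ {d1, d3, d4, d5, d7, d9, d12} = {d1, d4, d5, d12}
So ⟦horse that danced near d8⟧ = {d1, d4, d5, d12}.

{d1, d4, d5, d12}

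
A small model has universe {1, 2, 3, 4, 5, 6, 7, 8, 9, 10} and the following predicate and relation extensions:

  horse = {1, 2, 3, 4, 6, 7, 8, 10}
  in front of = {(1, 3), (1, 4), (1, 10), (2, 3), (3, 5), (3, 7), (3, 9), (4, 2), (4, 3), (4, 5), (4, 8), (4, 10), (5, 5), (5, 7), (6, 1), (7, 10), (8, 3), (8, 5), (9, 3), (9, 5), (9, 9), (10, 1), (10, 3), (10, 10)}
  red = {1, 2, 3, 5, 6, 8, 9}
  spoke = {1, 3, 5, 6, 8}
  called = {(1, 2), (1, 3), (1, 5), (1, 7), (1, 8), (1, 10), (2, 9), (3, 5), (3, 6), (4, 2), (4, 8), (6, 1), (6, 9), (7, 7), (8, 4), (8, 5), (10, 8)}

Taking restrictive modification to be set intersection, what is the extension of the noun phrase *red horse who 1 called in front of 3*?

⟦who 1 called⟧ = {x : ⟨1, x⟩ ∈ ⟦called⟧} = {2, 3, 5, 7, 8, 10}
⟦in front of 3⟧ = {x : ⟨x, 3⟩ ∈ ⟦in front of⟧} = {1, 2, 4, 8, 9, 10}
⟦horse⟧ = {1, 2, 3, 4, 6, 7, 8, 10}
… ∩ ⟦who 1 called⟧ = {1, 2, 3, 4, 6, 7, 8, 10} ∩ {2, 3, 5, 7, 8, 10} = {2, 3, 7, 8, 10}
… ∩ ⟦in front of 3⟧ = {2, 3, 7, 8, 10} ∩ {1, 2, 4, 8, 9, 10} = {2, 8, 10}
… ∩ ⟦red⟧ = {2, 8, 10} ∩ {1, 2, 3, 5, 6, 8, 9} = {2, 8}
So ⟦red horse who 1 called in front of 3⟧ = {2, 8}.

{2, 8}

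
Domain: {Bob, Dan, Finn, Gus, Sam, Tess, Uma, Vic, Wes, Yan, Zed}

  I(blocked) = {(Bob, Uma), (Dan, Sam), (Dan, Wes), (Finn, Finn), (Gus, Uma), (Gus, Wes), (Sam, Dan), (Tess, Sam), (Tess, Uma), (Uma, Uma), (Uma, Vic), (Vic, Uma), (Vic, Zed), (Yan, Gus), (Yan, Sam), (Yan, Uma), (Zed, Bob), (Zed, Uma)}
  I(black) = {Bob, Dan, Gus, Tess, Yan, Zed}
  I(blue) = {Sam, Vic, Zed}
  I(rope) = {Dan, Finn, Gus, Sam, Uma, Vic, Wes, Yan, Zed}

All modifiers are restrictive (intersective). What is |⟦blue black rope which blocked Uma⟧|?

⟦which blocked Uma⟧ = {x : ⟨x, Uma⟩ ∈ ⟦blocked⟧} = {Bob, Gus, Tess, Uma, Vic, Yan, Zed}
⟦rope⟧ = {Dan, Finn, Gus, Sam, Uma, Vic, Wes, Yan, Zed}
… ∩ ⟦which blocked Uma⟧ = {Dan, Finn, Gus, Sam, Uma, Vic, Wes, Yan, Zed} ∩ {Bob, Gus, Tess, Uma, Vic, Yan, Zed} = {Gus, Uma, Vic, Yan, Zed}
… ∩ ⟦blue⟧ = {Gus, Uma, Vic, Yan, Zed} ∩ {Sam, Vic, Zed} = {Vic, Zed}
… ∩ ⟦black⟧ = {Vic, Zed} ∩ {Bob, Dan, Gus, Tess, Yan, Zed} = {Zed}
⟦blue black rope which blocked Uma⟧ = {Zed}, so the cardinality is 1.

1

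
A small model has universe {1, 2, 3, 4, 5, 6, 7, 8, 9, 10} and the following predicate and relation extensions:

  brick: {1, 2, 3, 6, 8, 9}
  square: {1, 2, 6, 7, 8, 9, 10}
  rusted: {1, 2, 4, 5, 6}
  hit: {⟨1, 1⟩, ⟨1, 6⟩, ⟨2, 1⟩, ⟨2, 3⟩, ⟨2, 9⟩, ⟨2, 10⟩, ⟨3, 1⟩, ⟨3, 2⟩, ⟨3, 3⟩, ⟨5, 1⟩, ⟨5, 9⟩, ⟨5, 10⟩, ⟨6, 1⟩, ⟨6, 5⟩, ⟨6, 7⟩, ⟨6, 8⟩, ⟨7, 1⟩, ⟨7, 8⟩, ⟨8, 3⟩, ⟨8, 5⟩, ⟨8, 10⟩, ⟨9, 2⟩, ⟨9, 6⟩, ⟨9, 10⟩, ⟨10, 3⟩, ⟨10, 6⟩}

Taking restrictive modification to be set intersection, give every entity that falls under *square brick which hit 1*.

⟦which hit 1⟧ = {x : ⟨x, 1⟩ ∈ ⟦hit⟧} = {1, 2, 3, 5, 6, 7}
⟦brick⟧ = {1, 2, 3, 6, 8, 9}
… ∩ ⟦which hit 1⟧ = {1, 2, 3, 6, 8, 9} ∩ {1, 2, 3, 5, 6, 7} = {1, 2, 3, 6}
… ∩ ⟦square⟧ = {1, 2, 3, 6} ∩ {1, 2, 6, 7, 8, 9, 10} = {1, 2, 6}
So ⟦square brick which hit 1⟧ = {1, 2, 6}.

{1, 2, 6}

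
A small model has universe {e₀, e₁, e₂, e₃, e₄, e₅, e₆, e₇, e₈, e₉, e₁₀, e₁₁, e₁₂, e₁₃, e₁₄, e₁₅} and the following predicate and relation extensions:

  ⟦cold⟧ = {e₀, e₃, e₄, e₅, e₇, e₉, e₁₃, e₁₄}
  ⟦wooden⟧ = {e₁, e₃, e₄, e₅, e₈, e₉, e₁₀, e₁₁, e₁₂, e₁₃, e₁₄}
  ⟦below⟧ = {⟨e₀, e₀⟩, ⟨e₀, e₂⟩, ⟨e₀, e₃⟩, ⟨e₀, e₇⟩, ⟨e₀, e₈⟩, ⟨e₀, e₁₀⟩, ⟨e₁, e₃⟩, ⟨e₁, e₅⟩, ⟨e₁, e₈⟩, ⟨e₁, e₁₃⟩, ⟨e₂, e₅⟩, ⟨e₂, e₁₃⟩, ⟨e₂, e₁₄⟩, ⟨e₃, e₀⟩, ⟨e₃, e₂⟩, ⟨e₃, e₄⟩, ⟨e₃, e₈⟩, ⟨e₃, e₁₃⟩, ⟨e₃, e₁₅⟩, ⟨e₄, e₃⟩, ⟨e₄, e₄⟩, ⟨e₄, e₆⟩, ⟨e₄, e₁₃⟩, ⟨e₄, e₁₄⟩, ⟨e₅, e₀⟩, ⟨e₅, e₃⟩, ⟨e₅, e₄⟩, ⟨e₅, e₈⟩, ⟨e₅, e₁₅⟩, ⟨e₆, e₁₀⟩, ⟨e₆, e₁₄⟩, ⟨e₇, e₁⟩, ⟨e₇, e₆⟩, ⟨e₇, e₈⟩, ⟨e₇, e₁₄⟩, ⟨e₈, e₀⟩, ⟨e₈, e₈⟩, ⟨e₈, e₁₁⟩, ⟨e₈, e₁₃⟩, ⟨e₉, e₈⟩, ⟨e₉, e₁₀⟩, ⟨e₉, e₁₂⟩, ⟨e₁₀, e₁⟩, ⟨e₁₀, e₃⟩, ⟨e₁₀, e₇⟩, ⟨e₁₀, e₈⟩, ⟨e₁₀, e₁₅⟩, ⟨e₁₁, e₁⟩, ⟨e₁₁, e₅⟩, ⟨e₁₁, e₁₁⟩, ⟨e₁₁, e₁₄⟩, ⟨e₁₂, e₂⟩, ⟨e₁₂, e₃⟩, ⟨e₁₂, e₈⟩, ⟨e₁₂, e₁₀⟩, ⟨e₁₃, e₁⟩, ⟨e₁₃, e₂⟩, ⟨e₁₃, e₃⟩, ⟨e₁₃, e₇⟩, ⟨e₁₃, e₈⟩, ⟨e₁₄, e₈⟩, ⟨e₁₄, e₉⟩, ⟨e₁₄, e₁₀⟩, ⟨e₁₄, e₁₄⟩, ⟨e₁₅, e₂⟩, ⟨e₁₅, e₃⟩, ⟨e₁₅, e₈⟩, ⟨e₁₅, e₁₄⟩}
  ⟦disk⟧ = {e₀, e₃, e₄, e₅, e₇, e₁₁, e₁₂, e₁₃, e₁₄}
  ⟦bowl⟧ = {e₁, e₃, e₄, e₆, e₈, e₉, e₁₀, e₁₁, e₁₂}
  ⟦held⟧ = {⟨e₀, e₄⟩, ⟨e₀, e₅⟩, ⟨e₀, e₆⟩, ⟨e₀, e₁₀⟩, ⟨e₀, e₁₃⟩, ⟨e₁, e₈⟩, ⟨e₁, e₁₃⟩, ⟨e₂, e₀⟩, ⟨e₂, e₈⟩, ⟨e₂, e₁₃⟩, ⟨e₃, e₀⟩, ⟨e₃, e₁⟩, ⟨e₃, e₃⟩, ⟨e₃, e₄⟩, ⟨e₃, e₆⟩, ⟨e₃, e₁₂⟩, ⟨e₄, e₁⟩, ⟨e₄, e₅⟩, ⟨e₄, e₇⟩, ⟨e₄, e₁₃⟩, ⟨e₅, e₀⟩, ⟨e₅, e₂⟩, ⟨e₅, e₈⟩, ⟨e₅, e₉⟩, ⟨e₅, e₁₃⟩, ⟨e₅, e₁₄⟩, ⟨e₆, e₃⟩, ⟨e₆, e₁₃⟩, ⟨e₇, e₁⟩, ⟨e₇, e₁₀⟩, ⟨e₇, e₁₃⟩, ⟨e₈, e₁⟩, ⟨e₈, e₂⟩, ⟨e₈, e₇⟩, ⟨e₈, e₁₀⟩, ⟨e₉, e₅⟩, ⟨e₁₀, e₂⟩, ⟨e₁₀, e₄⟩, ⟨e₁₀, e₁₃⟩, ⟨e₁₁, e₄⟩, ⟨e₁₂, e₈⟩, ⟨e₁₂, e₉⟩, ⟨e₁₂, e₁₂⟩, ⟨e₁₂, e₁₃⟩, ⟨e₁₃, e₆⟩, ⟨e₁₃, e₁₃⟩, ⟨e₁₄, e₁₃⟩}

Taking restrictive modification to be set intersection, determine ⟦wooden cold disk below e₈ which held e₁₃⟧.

⟦below e₈⟧ = {x : ⟨x, e₈⟩ ∈ ⟦below⟧} = {e₀, e₁, e₃, e₅, e₇, e₈, e₉, e₁₀, e₁₂, e₁₃, e₁₄, e₁₅}
⟦which held e₁₃⟧ = {x : ⟨x, e₁₃⟩ ∈ ⟦held⟧} = {e₀, e₁, e₂, e₄, e₅, e₆, e₇, e₁₀, e₁₂, e₁₃, e₁₄}
⟦disk⟧ = {e₀, e₃, e₄, e₅, e₇, e₁₁, e₁₂, e₁₃, e₁₄}
… ∩ ⟦below e₈⟧ = {e₀, e₃, e₄, e₅, e₇, e₁₁, e₁₂, e₁₃, e₁₄} ∩ {e₀, e₁, e₃, e₅, e₇, e₈, e₉, e₁₀, e₁₂, e₁₃, e₁₄, e₁₅} = {e₀, e₃, e₅, e₇, e₁₂, e₁₃, e₁₄}
… ∩ ⟦which held e₁₃⟧ = {e₀, e₃, e₅, e₇, e₁₂, e₁₃, e₁₄} ∩ {e₀, e₁, e₂, e₄, e₅, e₆, e₇, e₁₀, e₁₂, e₁₃, e₁₄} = {e₀, e₅, e₇, e₁₂, e₁₃, e₁₄}
… ∩ ⟦wooden⟧ = {e₀, e₅, e₇, e₁₂, e₁₃, e₁₄} ∩ {e₁, e₃, e₄, e₅, e₈, e₉, e₁₀, e₁₁, e₁₂, e₁₃, e₁₄} = {e₅, e₁₂, e₁₃, e₁₄}
… ∩ ⟦cold⟧ = {e₅, e₁₂, e₁₃, e₁₄} ∩ {e₀, e₃, e₄, e₅, e₇, e₉, e₁₃, e₁₄} = {e₅, e₁₃, e₁₄}
So ⟦wooden cold disk below e₈ which held e₁₃⟧ = {e₅, e₁₃, e₁₄}.

{e₅, e₁₃, e₁₄}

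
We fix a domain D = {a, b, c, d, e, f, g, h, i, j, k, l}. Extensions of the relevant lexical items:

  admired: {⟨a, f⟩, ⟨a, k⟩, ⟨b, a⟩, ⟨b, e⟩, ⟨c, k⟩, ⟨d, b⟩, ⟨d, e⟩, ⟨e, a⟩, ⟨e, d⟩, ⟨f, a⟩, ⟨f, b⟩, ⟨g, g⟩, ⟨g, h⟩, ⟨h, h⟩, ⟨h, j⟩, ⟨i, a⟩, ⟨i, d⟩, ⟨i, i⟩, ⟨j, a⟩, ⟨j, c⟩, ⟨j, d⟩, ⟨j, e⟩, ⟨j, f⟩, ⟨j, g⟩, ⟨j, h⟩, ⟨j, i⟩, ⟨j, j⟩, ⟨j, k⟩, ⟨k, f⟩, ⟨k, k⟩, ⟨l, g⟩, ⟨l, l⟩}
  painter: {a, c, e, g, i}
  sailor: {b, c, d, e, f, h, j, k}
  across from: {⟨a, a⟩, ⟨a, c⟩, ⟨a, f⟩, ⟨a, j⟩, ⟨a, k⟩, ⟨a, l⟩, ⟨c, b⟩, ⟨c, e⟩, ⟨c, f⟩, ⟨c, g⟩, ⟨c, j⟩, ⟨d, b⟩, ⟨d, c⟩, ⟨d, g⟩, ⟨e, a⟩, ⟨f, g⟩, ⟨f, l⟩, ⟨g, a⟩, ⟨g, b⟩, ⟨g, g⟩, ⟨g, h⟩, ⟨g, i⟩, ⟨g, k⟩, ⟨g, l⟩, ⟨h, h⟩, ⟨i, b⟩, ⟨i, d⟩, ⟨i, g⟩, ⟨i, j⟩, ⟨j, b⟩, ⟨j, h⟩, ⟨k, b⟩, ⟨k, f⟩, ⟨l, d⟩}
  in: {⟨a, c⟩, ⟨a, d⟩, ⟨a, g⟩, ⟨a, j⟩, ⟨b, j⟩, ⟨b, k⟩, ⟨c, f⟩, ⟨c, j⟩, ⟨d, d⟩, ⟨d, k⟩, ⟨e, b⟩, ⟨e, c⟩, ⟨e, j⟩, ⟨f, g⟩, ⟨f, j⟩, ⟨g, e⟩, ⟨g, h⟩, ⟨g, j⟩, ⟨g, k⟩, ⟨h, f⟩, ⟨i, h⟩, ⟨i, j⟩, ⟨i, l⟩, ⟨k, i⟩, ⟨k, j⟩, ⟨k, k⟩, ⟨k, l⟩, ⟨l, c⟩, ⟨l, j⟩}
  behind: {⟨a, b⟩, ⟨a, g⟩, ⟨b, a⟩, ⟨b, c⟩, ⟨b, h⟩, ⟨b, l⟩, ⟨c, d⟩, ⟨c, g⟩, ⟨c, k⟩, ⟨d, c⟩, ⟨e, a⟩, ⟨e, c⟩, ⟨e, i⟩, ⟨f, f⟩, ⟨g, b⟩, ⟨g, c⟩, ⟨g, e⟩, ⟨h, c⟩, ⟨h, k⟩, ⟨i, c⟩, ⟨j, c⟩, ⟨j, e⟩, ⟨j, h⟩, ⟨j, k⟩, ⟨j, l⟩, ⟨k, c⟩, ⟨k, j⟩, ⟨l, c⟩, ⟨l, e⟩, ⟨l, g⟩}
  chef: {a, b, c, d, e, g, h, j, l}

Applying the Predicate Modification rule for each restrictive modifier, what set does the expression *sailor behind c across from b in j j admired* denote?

⟦behind c⟧ = {x : ⟨x, c⟩ ∈ ⟦behind⟧} = {b, d, e, g, h, i, j, k, l}
⟦across from b⟧ = {x : ⟨x, b⟩ ∈ ⟦across from⟧} = {c, d, g, i, j, k}
⟦in j⟧ = {x : ⟨x, j⟩ ∈ ⟦in⟧} = {a, b, c, e, f, g, i, k, l}
⟦j admired⟧ = {x : ⟨j, x⟩ ∈ ⟦admired⟧} = {a, c, d, e, f, g, h, i, j, k}
⟦sailor⟧ = {b, c, d, e, f, h, j, k}
… ∩ ⟦behind c⟧ = {b, c, d, e, f, h, j, k} ∩ {b, d, e, g, h, i, j, k, l} = {b, d, e, h, j, k}
… ∩ ⟦across from b⟧ = {b, d, e, h, j, k} ∩ {c, d, g, i, j, k} = {d, j, k}
… ∩ ⟦in j⟧ = {d, j, k} ∩ {a, b, c, e, f, g, i, k, l} = {k}
… ∩ ⟦j admired⟧ = {k} ∩ {a, c, d, e, f, g, h, i, j, k} = {k}
So ⟦sailor behind c across from b in j j admired⟧ = {k}.

{k}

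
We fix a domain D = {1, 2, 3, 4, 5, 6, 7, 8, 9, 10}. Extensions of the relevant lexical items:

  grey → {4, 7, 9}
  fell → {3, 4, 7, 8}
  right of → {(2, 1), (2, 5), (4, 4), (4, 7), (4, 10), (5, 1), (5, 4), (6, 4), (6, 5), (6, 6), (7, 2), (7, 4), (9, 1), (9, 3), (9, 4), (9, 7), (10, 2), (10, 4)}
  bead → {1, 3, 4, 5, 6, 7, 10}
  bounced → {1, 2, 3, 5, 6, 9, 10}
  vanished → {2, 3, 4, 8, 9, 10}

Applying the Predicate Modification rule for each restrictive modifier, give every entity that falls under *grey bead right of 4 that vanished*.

⟦right of 4⟧ = {x : ⟨x, 4⟩ ∈ ⟦right of⟧} = {4, 5, 6, 7, 9, 10}
⟦that vanished⟧ = ⟦vanished⟧ = {2, 3, 4, 8, 9, 10}
⟦bead⟧ = {1, 3, 4, 5, 6, 7, 10}
… ∩ ⟦right of 4⟧ = {1, 3, 4, 5, 6, 7, 10} ∩ {4, 5, 6, 7, 9, 10} = {4, 5, 6, 7, 10}
… ∩ ⟦that vanished⟧ = {4, 5, 6, 7, 10} ∩ {2, 3, 4, 8, 9, 10} = {4, 10}
… ∩ ⟦grey⟧ = {4, 10} ∩ {4, 7, 9} = {4}
So ⟦grey bead right of 4 that vanished⟧ = {4}.

{4}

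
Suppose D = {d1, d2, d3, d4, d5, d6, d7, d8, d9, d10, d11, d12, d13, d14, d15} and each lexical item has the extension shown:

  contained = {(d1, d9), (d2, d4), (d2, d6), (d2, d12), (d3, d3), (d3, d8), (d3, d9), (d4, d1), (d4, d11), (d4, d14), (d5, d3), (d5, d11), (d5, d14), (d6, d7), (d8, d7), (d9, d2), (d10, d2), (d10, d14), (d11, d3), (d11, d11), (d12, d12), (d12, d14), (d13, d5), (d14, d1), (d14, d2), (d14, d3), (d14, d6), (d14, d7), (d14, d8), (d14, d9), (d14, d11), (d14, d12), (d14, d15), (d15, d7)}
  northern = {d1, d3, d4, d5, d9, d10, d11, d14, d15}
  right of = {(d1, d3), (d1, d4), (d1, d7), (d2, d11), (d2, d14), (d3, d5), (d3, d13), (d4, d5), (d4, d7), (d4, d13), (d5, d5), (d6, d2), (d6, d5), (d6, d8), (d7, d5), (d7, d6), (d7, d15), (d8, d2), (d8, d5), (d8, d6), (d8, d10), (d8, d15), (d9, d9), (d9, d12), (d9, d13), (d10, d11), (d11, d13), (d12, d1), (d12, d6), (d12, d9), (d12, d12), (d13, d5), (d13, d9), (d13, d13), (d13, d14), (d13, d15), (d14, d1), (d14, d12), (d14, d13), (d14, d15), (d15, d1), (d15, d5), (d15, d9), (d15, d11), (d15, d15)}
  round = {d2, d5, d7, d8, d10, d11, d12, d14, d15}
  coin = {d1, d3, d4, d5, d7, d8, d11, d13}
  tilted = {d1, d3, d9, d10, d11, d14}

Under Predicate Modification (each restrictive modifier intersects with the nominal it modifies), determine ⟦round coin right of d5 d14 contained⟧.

{d7, d8}

⟦right of d5⟧ = {x : ⟨x, d5⟩ ∈ ⟦right of⟧} = {d3, d4, d5, d6, d7, d8, d13, d15}
⟦d14 contained⟧ = {x : ⟨d14, x⟩ ∈ ⟦contained⟧} = {d1, d2, d3, d6, d7, d8, d9, d11, d12, d15}
⟦coin⟧ = {d1, d3, d4, d5, d7, d8, d11, d13}
… ∩ ⟦right of d5⟧ = {d1, d3, d4, d5, d7, d8, d11, d13} ∩ {d3, d4, d5, d6, d7, d8, d13, d15} = {d3, d4, d5, d7, d8, d13}
… ∩ ⟦d14 contained⟧ = {d3, d4, d5, d7, d8, d13} ∩ {d1, d2, d3, d6, d7, d8, d9, d11, d12, d15} = {d3, d7, d8}
… ∩ ⟦round⟧ = {d3, d7, d8} ∩ {d2, d5, d7, d8, d10, d11, d12, d14, d15} = {d7, d8}
So ⟦round coin right of d5 d14 contained⟧ = {d7, d8}.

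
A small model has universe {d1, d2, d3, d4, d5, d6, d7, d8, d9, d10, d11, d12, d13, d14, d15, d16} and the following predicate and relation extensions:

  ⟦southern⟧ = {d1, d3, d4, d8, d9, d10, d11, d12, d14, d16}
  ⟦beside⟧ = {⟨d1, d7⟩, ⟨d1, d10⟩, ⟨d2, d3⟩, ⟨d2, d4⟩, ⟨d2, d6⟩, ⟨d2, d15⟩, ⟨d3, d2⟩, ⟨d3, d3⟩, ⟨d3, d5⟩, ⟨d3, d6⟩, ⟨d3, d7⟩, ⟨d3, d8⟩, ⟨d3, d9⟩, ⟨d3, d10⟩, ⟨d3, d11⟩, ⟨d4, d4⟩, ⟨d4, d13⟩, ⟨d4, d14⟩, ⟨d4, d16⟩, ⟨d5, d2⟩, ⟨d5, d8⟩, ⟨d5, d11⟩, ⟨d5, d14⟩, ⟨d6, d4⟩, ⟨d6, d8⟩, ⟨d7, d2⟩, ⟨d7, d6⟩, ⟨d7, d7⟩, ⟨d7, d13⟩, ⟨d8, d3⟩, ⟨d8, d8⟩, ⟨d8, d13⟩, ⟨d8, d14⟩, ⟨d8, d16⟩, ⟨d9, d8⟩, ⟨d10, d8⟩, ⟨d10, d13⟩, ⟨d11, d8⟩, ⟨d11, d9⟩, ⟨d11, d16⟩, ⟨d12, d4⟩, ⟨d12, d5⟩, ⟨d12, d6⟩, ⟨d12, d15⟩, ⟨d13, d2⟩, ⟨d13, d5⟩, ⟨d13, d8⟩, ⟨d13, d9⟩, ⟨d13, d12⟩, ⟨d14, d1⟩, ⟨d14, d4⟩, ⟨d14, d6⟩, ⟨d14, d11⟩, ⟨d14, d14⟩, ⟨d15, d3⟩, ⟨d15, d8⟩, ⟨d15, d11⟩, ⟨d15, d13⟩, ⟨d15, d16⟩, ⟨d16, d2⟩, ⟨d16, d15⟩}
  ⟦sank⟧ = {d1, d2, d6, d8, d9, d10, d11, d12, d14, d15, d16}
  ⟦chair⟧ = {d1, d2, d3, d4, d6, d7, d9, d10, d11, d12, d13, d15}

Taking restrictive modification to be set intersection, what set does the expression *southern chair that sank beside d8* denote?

⟦that sank⟧ = ⟦sank⟧ = {d1, d2, d6, d8, d9, d10, d11, d12, d14, d15, d16}
⟦beside d8⟧ = {x : ⟨x, d8⟩ ∈ ⟦beside⟧} = {d3, d5, d6, d8, d9, d10, d11, d13, d15}
⟦chair⟧ = {d1, d2, d3, d4, d6, d7, d9, d10, d11, d12, d13, d15}
… ∩ ⟦that sank⟧ = {d1, d2, d3, d4, d6, d7, d9, d10, d11, d12, d13, d15} ∩ {d1, d2, d6, d8, d9, d10, d11, d12, d14, d15, d16} = {d1, d2, d6, d9, d10, d11, d12, d15}
… ∩ ⟦beside d8⟧ = {d1, d2, d6, d9, d10, d11, d12, d15} ∩ {d3, d5, d6, d8, d9, d10, d11, d13, d15} = {d6, d9, d10, d11, d15}
… ∩ ⟦southern⟧ = {d6, d9, d10, d11, d15} ∩ {d1, d3, d4, d8, d9, d10, d11, d12, d14, d16} = {d9, d10, d11}
So ⟦southern chair that sank beside d8⟧ = {d9, d10, d11}.

{d9, d10, d11}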